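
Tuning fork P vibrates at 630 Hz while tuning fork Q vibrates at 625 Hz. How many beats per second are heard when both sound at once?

5 Hz

The beat frequency equals the magnitude of the frequency difference.
|630 − 625| = 5 Hz.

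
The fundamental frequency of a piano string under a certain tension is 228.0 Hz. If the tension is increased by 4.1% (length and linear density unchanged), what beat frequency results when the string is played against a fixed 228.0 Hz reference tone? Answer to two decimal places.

4.63 Hz

For a string, f ∝ √T, so the new frequency is 228.0·√1.041 = 232.6270 Hz.
f_beat = |232.6270 − 228.0| = 4.63 Hz.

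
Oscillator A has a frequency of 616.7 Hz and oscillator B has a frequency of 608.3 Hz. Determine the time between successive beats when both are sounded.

f_beat = |616.7 − 608.3| = 8.4 Hz.
Beat period T = 1 / f_beat = 1 / 8.4 s.

0.119 s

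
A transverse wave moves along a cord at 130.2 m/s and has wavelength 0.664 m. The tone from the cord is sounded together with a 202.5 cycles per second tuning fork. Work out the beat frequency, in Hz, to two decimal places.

Source frequency f = v/λ = 130.2/0.664 = 196.0843 Hz.
f_beat = |196.0843 − 202.5| = 6.42 Hz.

6.42 Hz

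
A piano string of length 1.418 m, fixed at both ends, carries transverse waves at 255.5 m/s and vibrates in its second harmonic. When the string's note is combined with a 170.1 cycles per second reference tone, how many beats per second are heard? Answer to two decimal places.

For a string fixed at both ends, f_n = n·v/(2L) = 2·255.5/(2·1.418) = 180.1834 Hz.
f_beat = |180.1834 − 170.1| = 10.08 Hz.

10.08 Hz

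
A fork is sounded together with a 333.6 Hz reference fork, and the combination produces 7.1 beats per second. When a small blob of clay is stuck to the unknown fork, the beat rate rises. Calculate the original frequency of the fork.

|f − 333.6| = 7.1, so the fork was at either 326.5 Hz or 340.7 Hz.
Adding mass to a fork lowers its frequency; the adjustment lowers the fork's frequency.
The beat rate rose, so the adjustment moved the fork further from 333.6 Hz — it was already below the reference.

326.5 Hz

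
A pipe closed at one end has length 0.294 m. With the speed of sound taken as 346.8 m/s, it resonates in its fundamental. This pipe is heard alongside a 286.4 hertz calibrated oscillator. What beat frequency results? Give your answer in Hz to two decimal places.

8.50 Hz

Closed pipe (odd harmonics): f_n = n·v/(4L) = 1·346.8/(4·0.294) = 294.8980 Hz.
f_beat = |294.8980 − 286.4| = 8.50 Hz.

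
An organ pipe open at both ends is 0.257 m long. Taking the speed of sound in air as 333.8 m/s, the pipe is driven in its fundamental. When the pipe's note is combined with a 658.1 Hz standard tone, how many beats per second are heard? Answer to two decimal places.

Open pipe: f_n = n·v/(2L) = 1·333.8/(2·0.257) = 649.4163 Hz.
f_beat = |649.4163 − 658.1| = 8.68 Hz.

8.68 Hz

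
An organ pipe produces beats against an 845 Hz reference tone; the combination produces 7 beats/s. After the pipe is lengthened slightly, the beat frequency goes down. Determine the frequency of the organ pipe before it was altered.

852 Hz

|f − 845| = 7, so the organ pipe was at either 838 Hz or 852 Hz.
A longer pipe has a lower fundamental; the adjustment lowers the organ pipe's frequency.
The beat rate fell, so the adjustment moved the organ pipe toward 845 Hz — it must have started above the reference.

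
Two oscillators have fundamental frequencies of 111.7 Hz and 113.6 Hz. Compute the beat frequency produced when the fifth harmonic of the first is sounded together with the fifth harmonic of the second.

Fifth harmonic of the first: 5·111.7 = 558.5 Hz.
Fifth harmonic of the second: 5·113.6 = 568.0 Hz.
f_beat = |558.5 − 568.0| = 9.5 Hz.

9.5 Hz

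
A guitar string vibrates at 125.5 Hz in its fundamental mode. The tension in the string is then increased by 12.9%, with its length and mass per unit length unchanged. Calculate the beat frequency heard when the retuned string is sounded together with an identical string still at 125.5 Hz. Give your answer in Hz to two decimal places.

For a string, f ∝ √T, so the new frequency is 125.5·√1.129 = 133.3493 Hz.
f_beat = |133.3493 − 125.5| = 7.85 Hz.

7.85 Hz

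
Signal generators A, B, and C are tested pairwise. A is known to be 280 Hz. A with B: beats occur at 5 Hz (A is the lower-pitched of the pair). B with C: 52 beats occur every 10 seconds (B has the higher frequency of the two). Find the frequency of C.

B is above A, so f_B = 280 + 5 = 285 Hz.
B–C: Beat frequency = 52/10 = 5.2 Hz.
C is below B, so f_C = 285 − 5.2 = 279.8 Hz.

279.8 Hz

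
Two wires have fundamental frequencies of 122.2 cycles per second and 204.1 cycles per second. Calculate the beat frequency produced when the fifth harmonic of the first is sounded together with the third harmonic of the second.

1.3 Hz

Fifth harmonic of the first: 5·122.2 = 611.0 Hz.
Third harmonic of the second: 3·204.1 = 612.3 Hz.
f_beat = |611.0 − 612.3| = 1.3 Hz.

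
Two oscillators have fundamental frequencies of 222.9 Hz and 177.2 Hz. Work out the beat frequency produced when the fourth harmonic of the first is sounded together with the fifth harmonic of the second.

Fourth harmonic of the first: 4·222.9 = 891.6 Hz.
Fifth harmonic of the second: 5·177.2 = 886.0 Hz.
f_beat = |891.6 − 886.0| = 5.6 Hz.

5.6 Hz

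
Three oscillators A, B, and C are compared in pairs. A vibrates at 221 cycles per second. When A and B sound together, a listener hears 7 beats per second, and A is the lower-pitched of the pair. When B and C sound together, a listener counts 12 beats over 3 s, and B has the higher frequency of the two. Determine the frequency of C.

224 Hz

B is above A, so f_B = 221 + 7 = 228 Hz.
B–C: Beat frequency = 12/3 = 4 Hz.
C is below B, so f_C = 228 − 4 = 224 Hz.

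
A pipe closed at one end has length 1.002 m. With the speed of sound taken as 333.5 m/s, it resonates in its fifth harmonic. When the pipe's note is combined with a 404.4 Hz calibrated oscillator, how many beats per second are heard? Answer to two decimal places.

Closed pipe (odd harmonics): f_n = n·v/(4L) = 5·333.5/(4·1.002) = 416.0429 Hz.
f_beat = |416.0429 − 404.4| = 11.64 Hz.

11.64 Hz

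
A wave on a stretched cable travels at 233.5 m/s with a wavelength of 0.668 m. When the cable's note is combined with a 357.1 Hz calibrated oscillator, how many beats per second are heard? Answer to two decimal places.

Source frequency f = v/λ = 233.5/0.668 = 349.5509 Hz.
f_beat = |349.5509 − 357.1| = 7.55 Hz.

7.55 Hz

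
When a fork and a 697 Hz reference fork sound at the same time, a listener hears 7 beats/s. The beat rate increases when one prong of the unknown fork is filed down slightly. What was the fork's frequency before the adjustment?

|f − 697| = 7, so the fork was at either 690 Hz or 704 Hz.
Filing a prong removes mass and raises the fork's frequency; the adjustment raises the fork's frequency.
The beat rate rose, so the adjustment moved the fork further from 697 Hz — it was already above the reference.

704 Hz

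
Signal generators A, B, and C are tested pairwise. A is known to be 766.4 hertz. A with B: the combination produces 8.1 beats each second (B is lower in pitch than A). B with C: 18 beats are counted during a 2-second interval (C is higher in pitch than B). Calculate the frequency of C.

B is below A, so f_B = 766.4 − 8.1 = 758.3 Hz.
B–C: Beat frequency = 18/2 = 9 Hz.
C is above B, so f_C = 758.3 + 9 = 767.3 Hz.

767.3 Hz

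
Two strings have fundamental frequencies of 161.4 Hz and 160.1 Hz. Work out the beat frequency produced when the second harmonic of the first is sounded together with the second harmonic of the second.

2.6 Hz

Second harmonic of the first: 2·161.4 = 322.8 Hz.
Second harmonic of the second: 2·160.1 = 320.2 Hz.
f_beat = |322.8 − 320.2| = 2.6 Hz.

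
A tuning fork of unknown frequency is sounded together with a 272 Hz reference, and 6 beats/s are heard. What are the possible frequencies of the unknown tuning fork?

266 Hz or 278 Hz

|f − 272| = 6, so f = 272 ± 6.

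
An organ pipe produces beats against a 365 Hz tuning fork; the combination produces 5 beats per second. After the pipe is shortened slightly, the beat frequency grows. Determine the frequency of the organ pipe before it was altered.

|f − 365| = 5, so the organ pipe was at either 360 Hz or 370 Hz.
A shorter pipe has a higher fundamental; the adjustment raises the organ pipe's frequency.
The beat rate rose, so the adjustment moved the organ pipe further from 365 Hz — it was already above the reference.

370 Hz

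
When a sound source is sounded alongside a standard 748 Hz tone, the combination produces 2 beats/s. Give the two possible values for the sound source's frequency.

|f − 748| = 2, so f = 748 ± 2.

746 Hz or 750 Hz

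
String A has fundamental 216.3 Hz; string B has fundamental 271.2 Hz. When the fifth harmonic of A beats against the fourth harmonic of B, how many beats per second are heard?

Fifth harmonic of the first: 5·216.3 = 1081.5 Hz.
Fourth harmonic of the second: 4·271.2 = 1084.8 Hz.
f_beat = |1081.5 − 1084.8| = 3.3 Hz.

3.3 Hz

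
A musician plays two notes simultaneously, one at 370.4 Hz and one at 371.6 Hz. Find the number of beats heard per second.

Beats arise from superposition of two nearby frequencies; the beat rate is |f₁ − f₂|.
|370.4 − 371.6| = 1.2 Hz.

1.2 Hz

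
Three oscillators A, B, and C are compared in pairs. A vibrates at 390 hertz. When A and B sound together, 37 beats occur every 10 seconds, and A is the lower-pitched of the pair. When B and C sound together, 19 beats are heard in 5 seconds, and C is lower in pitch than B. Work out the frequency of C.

389.9 Hz

A–B: Beat frequency = 37/10 = 3.7 Hz.
B is above A, so f_B = 390 + 3.7 = 393.7 Hz.
B–C: Beat frequency = 19/5 = 3.8 Hz.
C is below B, so f_C = 393.7 − 3.8 = 389.9 Hz.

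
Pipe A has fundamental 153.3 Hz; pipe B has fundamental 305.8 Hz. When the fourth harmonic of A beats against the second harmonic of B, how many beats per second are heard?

1.6 Hz

Fourth harmonic of the first: 4·153.3 = 613.2 Hz.
Second harmonic of the second: 2·305.8 = 611.6 Hz.
f_beat = |613.2 − 611.6| = 1.6 Hz.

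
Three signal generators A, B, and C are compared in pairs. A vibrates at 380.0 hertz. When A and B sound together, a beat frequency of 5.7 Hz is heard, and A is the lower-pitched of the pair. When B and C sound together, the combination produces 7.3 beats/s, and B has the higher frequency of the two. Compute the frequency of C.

B is above A, so f_B = 380.0 + 5.7 = 385.7 Hz.
C is below B, so f_C = 385.7 − 7.3 = 378.4 Hz.

378.4 Hz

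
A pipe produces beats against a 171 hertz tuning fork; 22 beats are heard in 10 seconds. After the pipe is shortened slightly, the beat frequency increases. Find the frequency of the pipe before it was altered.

173.2 Hz

Beat frequency = 22/10 = 2.2 Hz.
|f − 171| = 2.2, so the pipe was at either 168.8 Hz or 173.2 Hz.
A shorter pipe has a higher fundamental; the adjustment raises the pipe's frequency.
The beat rate rose, so the adjustment moved the pipe further from 171 Hz — it was already above the reference.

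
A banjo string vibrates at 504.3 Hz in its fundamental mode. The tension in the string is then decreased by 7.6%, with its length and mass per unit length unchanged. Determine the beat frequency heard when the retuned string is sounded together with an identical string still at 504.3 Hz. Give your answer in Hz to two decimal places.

For a string, f ∝ √T, so the new frequency is 504.3·√0.924 = 484.7580 Hz.
f_beat = |484.7580 − 504.3| = 19.54 Hz.

19.54 Hz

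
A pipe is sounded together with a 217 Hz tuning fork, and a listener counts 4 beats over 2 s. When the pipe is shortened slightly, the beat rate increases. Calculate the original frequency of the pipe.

219 Hz

Beat frequency = 4/2 = 2 Hz.
|f − 217| = 2, so the pipe was at either 215 Hz or 219 Hz.
A shorter pipe has a higher fundamental; the adjustment raises the pipe's frequency.
The beat rate rose, so the adjustment moved the pipe further from 217 Hz — it was already above the reference.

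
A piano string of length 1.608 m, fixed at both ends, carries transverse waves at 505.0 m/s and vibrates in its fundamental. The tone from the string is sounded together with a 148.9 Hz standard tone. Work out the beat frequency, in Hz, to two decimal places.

8.13 Hz

For a string fixed at both ends, f_n = n·v/(2L) = 1·505.0/(2·1.608) = 157.0274 Hz.
f_beat = |157.0274 − 148.9| = 8.13 Hz.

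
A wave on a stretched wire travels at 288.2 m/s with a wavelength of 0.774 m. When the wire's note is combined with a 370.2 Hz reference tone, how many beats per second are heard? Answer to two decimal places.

2.15 Hz

Source frequency f = v/λ = 288.2/0.774 = 372.3514 Hz.
f_beat = |372.3514 − 370.2| = 2.15 Hz.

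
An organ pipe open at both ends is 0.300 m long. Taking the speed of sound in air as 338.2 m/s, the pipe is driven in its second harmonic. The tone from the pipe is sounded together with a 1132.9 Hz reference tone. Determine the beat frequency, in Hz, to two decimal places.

Open pipe: f_n = n·v/(2L) = 2·338.2/(2·0.300) = 1127.3333 Hz.
f_beat = |1127.3333 − 1132.9| = 5.57 Hz.

5.57 Hz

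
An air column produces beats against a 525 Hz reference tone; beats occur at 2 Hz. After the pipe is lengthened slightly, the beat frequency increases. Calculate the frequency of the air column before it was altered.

|f − 525| = 2, so the air column was at either 523 Hz or 527 Hz.
A longer pipe has a lower fundamental; the adjustment lowers the air column's frequency.
The beat rate rose, so the adjustment moved the air column further from 525 Hz — it was already below the reference.

523 Hz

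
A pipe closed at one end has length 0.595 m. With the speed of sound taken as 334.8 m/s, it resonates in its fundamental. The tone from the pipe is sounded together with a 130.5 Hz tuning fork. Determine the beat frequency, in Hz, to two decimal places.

10.17 Hz

Closed pipe (odd harmonics): f_n = n·v/(4L) = 1·334.8/(4·0.595) = 140.6723 Hz.
f_beat = |140.6723 − 130.5| = 10.17 Hz.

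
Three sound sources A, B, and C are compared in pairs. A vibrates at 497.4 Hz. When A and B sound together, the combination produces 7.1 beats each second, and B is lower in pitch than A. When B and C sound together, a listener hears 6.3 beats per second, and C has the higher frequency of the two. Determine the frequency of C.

496.6 Hz

B is below A, so f_B = 497.4 − 7.1 = 490.3 Hz.
C is above B, so f_C = 490.3 + 6.3 = 496.6 Hz.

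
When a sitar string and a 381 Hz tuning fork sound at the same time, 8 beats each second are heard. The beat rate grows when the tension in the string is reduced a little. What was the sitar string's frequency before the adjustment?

|f − 381| = 8, so the sitar string was at either 373 Hz or 389 Hz.
Lower tension means lower frequency; the adjustment lowers the sitar string's frequency.
The beat rate rose, so the adjustment moved the sitar string further from 381 Hz — it was already below the reference.

373 Hz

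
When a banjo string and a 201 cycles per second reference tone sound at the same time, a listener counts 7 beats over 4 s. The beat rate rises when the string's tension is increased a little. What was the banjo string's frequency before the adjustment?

Beat frequency = 7/4 = 1.75 Hz.
|f − 201| = 1.75, so the banjo string was at either 199.25 Hz or 202.75 Hz.
Higher tension means higher frequency; the adjustment raises the banjo string's frequency.
The beat rate rose, so the adjustment moved the banjo string further from 201 Hz — it was already above the reference.

202.75 Hz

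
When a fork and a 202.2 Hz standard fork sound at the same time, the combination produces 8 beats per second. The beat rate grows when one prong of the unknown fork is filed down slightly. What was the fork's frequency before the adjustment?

|f − 202.2| = 8, so the fork was at either 194.2 Hz or 210.2 Hz.
Filing a prong removes mass and raises the fork's frequency; the adjustment raises the fork's frequency.
The beat rate rose, so the adjustment moved the fork further from 202.2 Hz — it was already above the reference.

210.2 Hz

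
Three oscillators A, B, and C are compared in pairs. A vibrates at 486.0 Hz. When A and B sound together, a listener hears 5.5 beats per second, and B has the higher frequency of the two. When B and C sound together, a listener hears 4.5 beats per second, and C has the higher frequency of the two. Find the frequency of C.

496 Hz

B is above A, so f_B = 486.0 + 5.5 = 491.5 Hz.
C is above B, so f_C = 491.5 + 4.5 = 496 Hz.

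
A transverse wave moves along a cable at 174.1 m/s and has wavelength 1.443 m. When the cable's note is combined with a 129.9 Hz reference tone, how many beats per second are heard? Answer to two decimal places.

Source frequency f = v/λ = 174.1/1.443 = 120.6514 Hz.
f_beat = |120.6514 − 129.9| = 9.25 Hz.

9.25 Hz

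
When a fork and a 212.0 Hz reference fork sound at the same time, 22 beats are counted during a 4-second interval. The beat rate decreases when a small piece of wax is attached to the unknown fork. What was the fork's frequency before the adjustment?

Beat frequency = 22/4 = 5.5 Hz.
|f − 212.0| = 5.5, so the fork was at either 206.5 Hz or 217.5 Hz.
Loading a fork with wax lowers its frequency; the adjustment lowers the fork's frequency.
The beat rate fell, so the adjustment moved the fork toward 212.0 Hz — it must have started above the reference.

217.5 Hz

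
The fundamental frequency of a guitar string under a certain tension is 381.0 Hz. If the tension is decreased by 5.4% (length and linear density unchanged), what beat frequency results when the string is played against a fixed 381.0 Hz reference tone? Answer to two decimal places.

10.43 Hz

For a string, f ∝ √T, so the new frequency is 381.0·√0.946 = 370.5702 Hz.
f_beat = |370.5702 − 381.0| = 10.43 Hz.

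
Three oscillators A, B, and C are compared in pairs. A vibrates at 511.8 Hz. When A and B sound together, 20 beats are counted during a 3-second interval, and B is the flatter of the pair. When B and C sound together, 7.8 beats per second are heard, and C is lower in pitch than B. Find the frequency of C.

497.3333 Hz

A–B: Beat frequency = 20/3 = 6.6667 Hz.
B is below A, so f_B = 511.8 − 6.6667 = 505.1333 Hz.
C is below B, so f_C = 505.1333 − 7.8 = 497.3333 Hz.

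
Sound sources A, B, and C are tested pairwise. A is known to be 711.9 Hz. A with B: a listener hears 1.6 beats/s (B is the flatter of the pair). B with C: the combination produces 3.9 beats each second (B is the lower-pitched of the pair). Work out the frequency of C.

714.2 Hz

B is below A, so f_B = 711.9 − 1.6 = 710.3 Hz.
C is above B, so f_C = 710.3 + 3.9 = 714.2 Hz.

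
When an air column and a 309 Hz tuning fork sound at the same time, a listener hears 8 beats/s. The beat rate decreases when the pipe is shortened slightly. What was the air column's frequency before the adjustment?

301 Hz

|f − 309| = 8, so the air column was at either 301 Hz or 317 Hz.
A shorter pipe has a higher fundamental; the adjustment raises the air column's frequency.
The beat rate fell, so the adjustment moved the air column toward 309 Hz — it must have started below the reference.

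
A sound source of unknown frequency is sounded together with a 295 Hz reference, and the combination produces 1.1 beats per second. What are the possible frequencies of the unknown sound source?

|f − 295| = 1.1, so f = 295 ± 1.1.

293.9 Hz or 296.1 Hz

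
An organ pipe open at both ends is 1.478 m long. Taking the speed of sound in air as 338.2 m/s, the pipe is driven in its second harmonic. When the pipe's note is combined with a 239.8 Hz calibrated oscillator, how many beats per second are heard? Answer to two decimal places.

10.98 Hz

Open pipe: f_n = n·v/(2L) = 2·338.2/(2·1.478) = 228.8227 Hz.
f_beat = |228.8227 − 239.8| = 10.98 Hz.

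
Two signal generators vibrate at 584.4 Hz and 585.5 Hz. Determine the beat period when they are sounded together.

0.909 s

f_beat = |584.4 − 585.5| = 1.1 Hz.
Beat period T = 1 / f_beat = 1 / 1.1 s.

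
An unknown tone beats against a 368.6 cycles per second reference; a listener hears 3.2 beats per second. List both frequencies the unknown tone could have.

365.4 Hz or 371.8 Hz

|f − 368.6| = 3.2, so f = 368.6 ± 3.2.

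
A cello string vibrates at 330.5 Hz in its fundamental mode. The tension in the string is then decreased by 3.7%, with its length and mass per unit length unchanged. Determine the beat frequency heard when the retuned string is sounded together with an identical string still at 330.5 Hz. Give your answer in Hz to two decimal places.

6.17 Hz

For a string, f ∝ √T, so the new frequency is 330.5·√0.963 = 324.3281 Hz.
f_beat = |324.3281 − 330.5| = 6.17 Hz.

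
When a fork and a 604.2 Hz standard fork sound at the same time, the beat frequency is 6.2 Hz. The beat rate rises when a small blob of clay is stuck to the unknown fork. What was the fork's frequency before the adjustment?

598 Hz

|f − 604.2| = 6.2, so the fork was at either 598 Hz or 610.4 Hz.
Adding mass to a fork lowers its frequency; the adjustment lowers the fork's frequency.
The beat rate rose, so the adjustment moved the fork further from 604.2 Hz — it was already below the reference.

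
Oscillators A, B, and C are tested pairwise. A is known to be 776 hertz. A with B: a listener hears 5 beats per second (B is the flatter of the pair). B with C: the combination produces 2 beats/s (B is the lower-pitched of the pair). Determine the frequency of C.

773 Hz

B is below A, so f_B = 776 − 5 = 771 Hz.
C is above B, so f_C = 771 + 2 = 773 Hz.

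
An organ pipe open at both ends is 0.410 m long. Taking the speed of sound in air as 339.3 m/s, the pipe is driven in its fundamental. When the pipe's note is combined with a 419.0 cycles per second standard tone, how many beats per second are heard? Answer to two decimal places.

5.22 Hz

Open pipe: f_n = n·v/(2L) = 1·339.3/(2·0.410) = 413.7805 Hz.
f_beat = |413.7805 − 419.0| = 5.22 Hz.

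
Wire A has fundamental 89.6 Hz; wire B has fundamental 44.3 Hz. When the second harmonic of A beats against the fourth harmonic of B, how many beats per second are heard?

Second harmonic of the first: 2·89.6 = 179.2 Hz.
Fourth harmonic of the second: 4·44.3 = 177.2 Hz.
f_beat = |179.2 − 177.2| = 2.0 Hz.

2.0 Hz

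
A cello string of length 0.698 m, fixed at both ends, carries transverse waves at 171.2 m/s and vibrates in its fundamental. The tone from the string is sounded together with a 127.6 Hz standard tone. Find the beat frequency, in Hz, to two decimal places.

4.96 Hz

For a string fixed at both ends, f_n = n·v/(2L) = 1·171.2/(2·0.698) = 122.6361 Hz.
f_beat = |122.6361 − 127.6| = 4.96 Hz.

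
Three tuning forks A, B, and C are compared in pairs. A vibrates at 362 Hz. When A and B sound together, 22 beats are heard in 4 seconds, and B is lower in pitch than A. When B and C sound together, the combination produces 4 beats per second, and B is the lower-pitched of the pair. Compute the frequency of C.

360.5 Hz

A–B: Beat frequency = 22/4 = 5.5 Hz.
B is below A, so f_B = 362 − 5.5 = 356.5 Hz.
C is above B, so f_C = 356.5 + 4 = 360.5 Hz.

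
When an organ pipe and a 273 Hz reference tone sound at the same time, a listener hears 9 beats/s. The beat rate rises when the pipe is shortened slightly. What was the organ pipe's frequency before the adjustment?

|f − 273| = 9, so the organ pipe was at either 264 Hz or 282 Hz.
A shorter pipe has a higher fundamental; the adjustment raises the organ pipe's frequency.
The beat rate rose, so the adjustment moved the organ pipe further from 273 Hz — it was already above the reference.

282 Hz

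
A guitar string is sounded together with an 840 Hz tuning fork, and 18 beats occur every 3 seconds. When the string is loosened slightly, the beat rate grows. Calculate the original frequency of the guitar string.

Beat frequency = 18/3 = 6 Hz.
|f − 840| = 6, so the guitar string was at either 834 Hz or 846 Hz.
Reducing tension lowers a string's frequency; the adjustment lowers the guitar string's frequency.
The beat rate rose, so the adjustment moved the guitar string further from 840 Hz — it was already below the reference.

834 Hz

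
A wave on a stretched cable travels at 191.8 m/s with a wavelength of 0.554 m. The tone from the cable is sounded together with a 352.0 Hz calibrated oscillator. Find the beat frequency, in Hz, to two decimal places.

Source frequency f = v/λ = 191.8/0.554 = 346.2094 Hz.
f_beat = |346.2094 − 352.0| = 5.79 Hz.

5.79 Hz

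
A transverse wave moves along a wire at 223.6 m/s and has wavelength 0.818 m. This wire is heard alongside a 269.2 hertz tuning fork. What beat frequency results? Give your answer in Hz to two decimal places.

4.15 Hz

Source frequency f = v/λ = 223.6/0.818 = 273.3496 Hz.
f_beat = |273.3496 − 269.2| = 4.15 Hz.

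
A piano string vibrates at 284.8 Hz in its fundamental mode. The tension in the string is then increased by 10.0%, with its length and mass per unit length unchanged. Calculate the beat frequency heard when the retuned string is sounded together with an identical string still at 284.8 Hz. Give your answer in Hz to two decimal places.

For a string, f ∝ √T, so the new frequency is 284.8·√1.100 = 298.7008 Hz.
f_beat = |298.7008 − 284.8| = 13.90 Hz.

13.90 Hz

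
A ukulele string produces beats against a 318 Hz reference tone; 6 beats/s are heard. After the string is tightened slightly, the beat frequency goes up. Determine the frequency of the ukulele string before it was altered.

324 Hz

|f − 318| = 6, so the ukulele string was at either 312 Hz or 324 Hz.
Increasing tension raises a string's frequency; the adjustment raises the ukulele string's frequency.
The beat rate rose, so the adjustment moved the ukulele string further from 318 Hz — it was already above the reference.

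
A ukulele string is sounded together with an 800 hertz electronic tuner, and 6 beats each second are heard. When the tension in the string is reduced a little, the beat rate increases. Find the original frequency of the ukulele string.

794 Hz

|f − 800| = 6, so the ukulele string was at either 794 Hz or 806 Hz.
Lower tension means lower frequency; the adjustment lowers the ukulele string's frequency.
The beat rate rose, so the adjustment moved the ukulele string further from 800 Hz — it was already below the reference.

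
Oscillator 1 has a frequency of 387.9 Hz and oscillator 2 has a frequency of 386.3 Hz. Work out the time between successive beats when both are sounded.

0.625 s

f_beat = |387.9 − 386.3| = 1.6 Hz.
Beat period T = 1 / f_beat = 1 / 1.6 s.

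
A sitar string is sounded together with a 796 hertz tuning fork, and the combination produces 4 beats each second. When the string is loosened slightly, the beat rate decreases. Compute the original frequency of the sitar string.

|f − 796| = 4, so the sitar string was at either 792 Hz or 800 Hz.
Reducing tension lowers a string's frequency; the adjustment lowers the sitar string's frequency.
The beat rate fell, so the adjustment moved the sitar string toward 796 Hz — it must have started above the reference.

800 Hz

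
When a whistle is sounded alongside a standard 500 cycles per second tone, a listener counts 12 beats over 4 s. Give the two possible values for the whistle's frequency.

497 Hz or 503 Hz

Beat frequency = 12/4 = 3 Hz.
|f − 500| = 3, so f = 500 ± 3.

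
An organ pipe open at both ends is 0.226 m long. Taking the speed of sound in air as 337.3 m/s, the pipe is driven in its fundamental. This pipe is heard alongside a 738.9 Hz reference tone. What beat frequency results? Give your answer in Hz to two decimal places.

Open pipe: f_n = n·v/(2L) = 1·337.3/(2·0.226) = 746.2389 Hz.
f_beat = |746.2389 − 738.9| = 7.34 Hz.

7.34 Hz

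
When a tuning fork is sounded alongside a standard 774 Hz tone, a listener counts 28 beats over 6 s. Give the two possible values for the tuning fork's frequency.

Beat frequency = 28/6 = 4.6667 Hz.
|f − 774| = 4.6667, so f = 774 ± 4.6667.

769.3333 Hz or 778.6667 Hz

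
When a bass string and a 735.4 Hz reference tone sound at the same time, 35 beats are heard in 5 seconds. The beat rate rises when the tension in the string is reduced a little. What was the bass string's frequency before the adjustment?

728.4 Hz

Beat frequency = 35/5 = 7 Hz.
|f − 735.4| = 7, so the bass string was at either 728.4 Hz or 742.4 Hz.
Lower tension means lower frequency; the adjustment lowers the bass string's frequency.
The beat rate rose, so the adjustment moved the bass string further from 735.4 Hz — it was already below the reference.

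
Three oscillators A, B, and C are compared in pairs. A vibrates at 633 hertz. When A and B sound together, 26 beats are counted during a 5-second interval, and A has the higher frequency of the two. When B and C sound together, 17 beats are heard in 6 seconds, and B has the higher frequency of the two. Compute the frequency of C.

624.9667 Hz

A–B: Beat frequency = 26/5 = 5.2 Hz.
B is below A, so f_B = 633 − 5.2 = 627.8 Hz.
B–C: Beat frequency = 17/6 = 2.8333 Hz.
C is below B, so f_C = 627.8 − 2.8333 = 624.9667 Hz.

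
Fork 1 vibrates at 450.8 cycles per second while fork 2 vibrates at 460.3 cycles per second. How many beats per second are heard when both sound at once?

9.5 Hz

Beats arise from superposition of two nearby frequencies; the beat rate is |f₁ − f₂|.
|450.8 − 460.3| = 9.5 Hz.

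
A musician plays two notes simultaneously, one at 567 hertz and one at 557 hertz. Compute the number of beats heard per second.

f_beat = |f₁ − f₂|.
|567 − 557| = 10 Hz.

10 Hz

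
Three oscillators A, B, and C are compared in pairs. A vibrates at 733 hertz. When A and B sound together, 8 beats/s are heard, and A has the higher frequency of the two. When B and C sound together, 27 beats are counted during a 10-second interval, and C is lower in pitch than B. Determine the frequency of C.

B is below A, so f_B = 733 − 8 = 725 Hz.
B–C: Beat frequency = 27/10 = 2.7 Hz.
C is below B, so f_C = 725 − 2.7 = 722.3 Hz.

722.3 Hz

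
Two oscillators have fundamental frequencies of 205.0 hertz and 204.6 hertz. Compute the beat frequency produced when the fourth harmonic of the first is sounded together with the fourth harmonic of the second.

1.6 Hz

Fourth harmonic of the first: 4·205.0 = 820.0 Hz.
Fourth harmonic of the second: 4·204.6 = 818.4 Hz.
f_beat = |820.0 − 818.4| = 1.6 Hz.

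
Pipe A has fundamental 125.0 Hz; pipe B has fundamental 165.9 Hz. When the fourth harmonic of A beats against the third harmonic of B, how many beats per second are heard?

2.3 Hz

Fourth harmonic of the first: 4·125.0 = 500.0 Hz.
Third harmonic of the second: 3·165.9 = 497.7 Hz.
f_beat = |500.0 − 497.7| = 2.3 Hz.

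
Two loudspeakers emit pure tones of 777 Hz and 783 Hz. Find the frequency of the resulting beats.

Beats arise from superposition of two nearby frequencies; the beat rate is |f₁ − f₂|.
|777 − 783| = 6 Hz.

6 Hz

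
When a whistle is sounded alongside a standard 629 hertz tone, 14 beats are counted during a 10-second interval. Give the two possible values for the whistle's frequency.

627.6 Hz or 630.4 Hz

Beat frequency = 14/10 = 1.4 Hz.
|f − 629| = 1.4, so f = 629 ± 1.4.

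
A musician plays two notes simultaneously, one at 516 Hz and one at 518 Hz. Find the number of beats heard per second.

2 Hz

The beat frequency equals the magnitude of the frequency difference.
|516 − 518| = 2 Hz.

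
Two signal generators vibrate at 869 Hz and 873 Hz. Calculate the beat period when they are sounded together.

f_beat = |869 − 873| = 4 Hz.
Beat period T = 1 / f_beat = 1 / 4 s.

0.250 s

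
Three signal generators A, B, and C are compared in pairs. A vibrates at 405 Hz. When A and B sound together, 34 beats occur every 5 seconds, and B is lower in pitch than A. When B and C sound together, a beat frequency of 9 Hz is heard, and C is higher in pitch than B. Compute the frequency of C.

A–B: Beat frequency = 34/5 = 6.8 Hz.
B is below A, so f_B = 405 − 6.8 = 398.2 Hz.
C is above B, so f_C = 398.2 + 9 = 407.2 Hz.

407.2 Hz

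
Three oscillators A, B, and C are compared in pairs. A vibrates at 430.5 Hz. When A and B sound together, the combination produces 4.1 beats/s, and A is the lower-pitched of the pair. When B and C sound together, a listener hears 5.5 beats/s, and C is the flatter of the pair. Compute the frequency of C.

B is above A, so f_B = 430.5 + 4.1 = 434.6 Hz.
C is below B, so f_C = 434.6 − 5.5 = 429.1 Hz.

429.1 Hz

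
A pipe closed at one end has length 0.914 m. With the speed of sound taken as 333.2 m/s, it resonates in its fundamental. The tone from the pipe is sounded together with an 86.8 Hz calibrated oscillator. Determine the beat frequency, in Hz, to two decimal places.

Closed pipe (odd harmonics): f_n = n·v/(4L) = 1·333.2/(4·0.914) = 91.1379 Hz.
f_beat = |91.1379 − 86.8| = 4.34 Hz.

4.34 Hz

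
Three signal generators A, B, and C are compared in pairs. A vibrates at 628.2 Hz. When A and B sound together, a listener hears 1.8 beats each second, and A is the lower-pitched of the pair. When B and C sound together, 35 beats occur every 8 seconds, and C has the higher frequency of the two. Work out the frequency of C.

B is above A, so f_B = 628.2 + 1.8 = 630 Hz.
B–C: Beat frequency = 35/8 = 4.375 Hz.
C is above B, so f_C = 630 + 4.375 = 634.375 Hz.

634.375 Hz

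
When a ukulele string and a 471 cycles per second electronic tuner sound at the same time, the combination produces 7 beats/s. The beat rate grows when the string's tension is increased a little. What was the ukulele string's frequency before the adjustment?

|f − 471| = 7, so the ukulele string was at either 464 Hz or 478 Hz.
Higher tension means higher frequency; the adjustment raises the ukulele string's frequency.
The beat rate rose, so the adjustment moved the ukulele string further from 471 Hz — it was already above the reference.

478 Hz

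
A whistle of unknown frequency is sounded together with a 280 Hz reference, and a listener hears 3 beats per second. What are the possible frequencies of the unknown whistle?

|f − 280| = 3, so f = 280 ± 3.

277 Hz or 283 Hz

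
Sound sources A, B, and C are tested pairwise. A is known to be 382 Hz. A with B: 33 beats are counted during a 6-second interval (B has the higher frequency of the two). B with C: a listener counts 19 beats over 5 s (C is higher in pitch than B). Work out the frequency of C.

391.3 Hz

A–B: Beat frequency = 33/6 = 5.5 Hz.
B is above A, so f_B = 382 + 5.5 = 387.5 Hz.
B–C: Beat frequency = 19/5 = 3.8 Hz.
C is above B, so f_C = 387.5 + 3.8 = 391.3 Hz.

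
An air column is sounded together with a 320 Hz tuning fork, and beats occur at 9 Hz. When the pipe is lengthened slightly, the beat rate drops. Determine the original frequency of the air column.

329 Hz

|f − 320| = 9, so the air column was at either 311 Hz or 329 Hz.
A longer pipe has a lower fundamental; the adjustment lowers the air column's frequency.
The beat rate fell, so the adjustment moved the air column toward 320 Hz — it must have started above the reference.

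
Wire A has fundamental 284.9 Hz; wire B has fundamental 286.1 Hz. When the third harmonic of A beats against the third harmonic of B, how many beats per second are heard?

Third harmonic of the first: 3·284.9 = 854.7 Hz.
Third harmonic of the second: 3·286.1 = 858.3 Hz.
f_beat = |854.7 − 858.3| = 3.6 Hz.

3.6 Hz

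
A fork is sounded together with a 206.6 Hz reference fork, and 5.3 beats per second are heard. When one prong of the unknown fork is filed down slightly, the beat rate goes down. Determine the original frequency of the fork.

|f − 206.6| = 5.3, so the fork was at either 201.3 Hz or 211.9 Hz.
Filing a prong removes mass and raises the fork's frequency; the adjustment raises the fork's frequency.
The beat rate fell, so the adjustment moved the fork toward 206.6 Hz — it must have started below the reference.

201.3 Hz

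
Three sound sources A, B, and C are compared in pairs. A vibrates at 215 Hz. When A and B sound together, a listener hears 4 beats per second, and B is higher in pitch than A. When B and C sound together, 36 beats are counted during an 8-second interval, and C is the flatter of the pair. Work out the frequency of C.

B is above A, so f_B = 215 + 4 = 219 Hz.
B–C: Beat frequency = 36/8 = 4.5 Hz.
C is below B, so f_C = 219 − 4.5 = 214.5 Hz.

214.5 Hz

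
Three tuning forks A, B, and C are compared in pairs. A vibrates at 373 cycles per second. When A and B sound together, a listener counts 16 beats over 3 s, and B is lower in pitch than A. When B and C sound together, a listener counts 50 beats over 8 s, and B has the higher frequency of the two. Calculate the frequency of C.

A–B: Beat frequency = 16/3 = 5.3333 Hz.
B is below A, so f_B = 373 − 5.3333 = 367.6667 Hz.
B–C: Beat frequency = 50/8 = 6.25 Hz.
C is below B, so f_C = 367.6667 − 6.25 = 361.4167 Hz.

361.4167 Hz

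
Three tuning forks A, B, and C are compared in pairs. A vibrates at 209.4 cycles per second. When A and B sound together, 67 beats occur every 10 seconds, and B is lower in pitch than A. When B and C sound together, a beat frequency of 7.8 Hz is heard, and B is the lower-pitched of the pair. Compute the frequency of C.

210.5 Hz

A–B: Beat frequency = 67/10 = 6.7 Hz.
B is below A, so f_B = 209.4 − 6.7 = 202.7 Hz.
C is above B, so f_C = 202.7 + 7.8 = 210.5 Hz.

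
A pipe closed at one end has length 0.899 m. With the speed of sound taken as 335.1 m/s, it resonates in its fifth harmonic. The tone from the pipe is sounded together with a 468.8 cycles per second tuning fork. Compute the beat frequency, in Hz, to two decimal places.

2.87 Hz

Closed pipe (odd harmonics): f_n = n·v/(4L) = 5·335.1/(4·0.899) = 465.9344 Hz.
f_beat = |465.9344 − 468.8| = 2.87 Hz.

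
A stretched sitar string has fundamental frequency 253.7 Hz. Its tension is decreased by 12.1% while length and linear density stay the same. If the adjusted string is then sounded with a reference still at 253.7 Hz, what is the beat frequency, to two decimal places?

15.84 Hz

For a string, f ∝ √T, so the new frequency is 253.7·√0.879 = 237.8564 Hz.
f_beat = |237.8564 − 253.7| = 15.84 Hz.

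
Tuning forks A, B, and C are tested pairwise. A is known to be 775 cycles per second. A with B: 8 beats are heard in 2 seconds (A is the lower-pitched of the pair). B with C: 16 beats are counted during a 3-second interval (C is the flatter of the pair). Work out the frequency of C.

A–B: Beat frequency = 8/2 = 4 Hz.
B is above A, so f_B = 775 + 4 = 779 Hz.
B–C: Beat frequency = 16/3 = 5.3333 Hz.
C is below B, so f_C = 779 − 5.3333 = 773.6667 Hz.

773.6667 Hz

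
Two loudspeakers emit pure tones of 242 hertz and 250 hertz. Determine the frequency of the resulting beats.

8 Hz

f_beat = |f₁ − f₂|.
|242 − 250| = 8 Hz.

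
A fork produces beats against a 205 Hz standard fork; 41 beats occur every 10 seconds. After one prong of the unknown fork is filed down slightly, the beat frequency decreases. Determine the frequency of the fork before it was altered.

200.9 Hz

Beat frequency = 41/10 = 4.1 Hz.
|f − 205| = 4.1, so the fork was at either 200.9 Hz or 209.1 Hz.
Filing a prong removes mass and raises the fork's frequency; the adjustment raises the fork's frequency.
The beat rate fell, so the adjustment moved the fork toward 205 Hz — it must have started below the reference.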